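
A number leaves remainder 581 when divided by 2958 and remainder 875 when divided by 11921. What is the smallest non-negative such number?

Write x = 581 + 2958·k. Then 2958·k ≡ 875 − 581 ≡ 294 (mod 11921).
Need 2958⁻¹ mod 11921. Extended Euclid on (11921, 2958):
11921 = 4*2958 + 89
2958 = 33*89 + 21
89 = 4*21 + 5
21 = 4*5 + 1
5 = 5*1 + 0
Back-substitute:
1 = 21 − 4·5
1 = −4·89 + 17·21
1 = 17·2958 − 565·89
1 = −565·11921 + 2277·2958
2958⁻¹ ≡ 2277 (mod 11921), so k ≡ 2277·294 ≡ 1862 (mod 11921).
x = 581 + 2958·1862 = 5508377.

5508377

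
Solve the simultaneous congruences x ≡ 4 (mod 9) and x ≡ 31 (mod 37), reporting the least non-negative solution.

31

Write x = 4 + 9·k. Then 9·k ≡ 31 − 4 ≡ 27 (mod 37).
Need 9⁻¹ mod 37. Extended Euclid on (37, 9):
37 = 4*9 + 1
9 = 9*1 + 0
Back-substitute:
1 = 37 − 4·9
9⁻¹ ≡ 33 (mod 37), so k ≡ 33·27 ≡ 3 (mod 37).
x = 4 + 9·3 = 31.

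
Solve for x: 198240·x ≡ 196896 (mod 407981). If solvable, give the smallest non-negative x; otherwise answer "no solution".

28451

First find gcd(198240, 407981):
407981 = 2·198240 + 11501
198240 = 17·11501 + 2723
11501 = 4·2723 + 609
2723 = 4·609 + 287
609 = 2·287 + 35
287 = 8·35 + 7
35 = 5·7 + 0
gcd = 7 and 7 | 196896, so solutions exist. Divide through by 7: 28320x ≡ 28128 (mod 58283).
Now find 28320⁻¹ mod 58283:
58283 = 2·28320 + 1643
28320 = 17·1643 + 389
1643 = 4·389 + 87
389 = 4·87 + 41
87 = 2·41 + 5
41 = 8·5 + 1
5 = 5·1 + 0
Back-substitute:
1 = 41 − 8·5
1 = −8·87 + 17·41
1 = 17·389 − 76·87
1 = −76·1643 + 321·389
1 = 321·28320 − 5533·1643
1 = −5533·58283 + 11387·28320
So 28320⁻¹ ≡ 11387 (mod 58283).
Then x ≡ 11387·28128 ≡ 28451 (mod 58283); the smallest non-negative solution is x = 28451.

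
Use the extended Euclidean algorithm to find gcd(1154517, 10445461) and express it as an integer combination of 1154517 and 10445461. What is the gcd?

Repeated division:
10445461 = 9*1154517 + 54808
1154517 = 21*54808 + 3549
54808 = 15*3549 + 1573
3549 = 2*1573 + 403
1573 = 3*403 + 364
403 = 1*364 + 39
364 = 9*39 + 13
39 = 3*13 + 0
gcd(1154517, 10445461) = 13.
Working backward:
13 = 364 − 9·39
13 = −9·403 + 10·364
13 = 10·1573 − 39·403
13 = −39·3549 + 88·1573
13 = 88·54808 − 1359·3549
13 = −1359·1154517 + 28627·54808
13 = 28627·10445461 − 259002·1154517
So 13 = (28627)·10445461 + (-259002)·1154517.

13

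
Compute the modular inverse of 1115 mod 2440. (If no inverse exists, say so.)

Compute gcd(1115, 2440):
2440 = 2*1115 + 210
1115 = 5*210 + 65
210 = 3*65 + 15
65 = 4*15 + 5
15 = 3*5 + 0
gcd(1115, 2440) = 5 ≠ 1, so 1115 has no multiplicative inverse modulo 2440.

no inverse exists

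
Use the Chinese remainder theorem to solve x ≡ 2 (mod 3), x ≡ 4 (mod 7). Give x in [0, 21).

11

Write x = 2 + 3·k. Then 3·k ≡ 4 − 2 ≡ 2 (mod 7).
Need 3⁻¹ mod 7. Extended Euclid on (7, 3):
7 = 2·3 + 1
3 = 3·1 + 0
Back-substitute:
1 = 7 − 2·3
3⁻¹ ≡ 5 (mod 7), so k ≡ 5·2 ≡ 3 (mod 7).
x = 2 + 3·3 = 11.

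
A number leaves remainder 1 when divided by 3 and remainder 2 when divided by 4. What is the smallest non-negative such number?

Write x = 1 + 3·k. Then 3·k ≡ 2 − 1 ≡ 1 (mod 4).
Need 3⁻¹ mod 4. Extended Euclid on (4, 3):
4 = 1·3 + 1
3 = 3·1 + 0
Back-substitute:
1 = 4 − 3
3⁻¹ ≡ 3 (mod 4), so k ≡ 3·1 ≡ 3 (mod 4).
x = 1 + 3·3 = 10.

10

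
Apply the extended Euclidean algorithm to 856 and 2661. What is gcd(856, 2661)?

Apply Euclid's algorithm to 2661 and 856:
2661 = 3×856 + 93
856 = 9×93 + 19
93 = 4×19 + 17
19 = 1×17 + 2
17 = 8×2 + 1
2 = 2×1 + 0
gcd(856, 2661) = 1.
Express as a combination:
1 = 17 − 8·2
1 = −8·19 + 9·17
1 = 9·93 − 44·19
1 = −44·856 + 405·93
1 = 405·2661 − 1259·856
So 1 = (405)·2661 + (-1259)·856.

1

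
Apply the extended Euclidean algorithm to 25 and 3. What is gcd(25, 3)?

1

Euclidean algorithm:
25 = 8*3 + 1
3 = 3*1 + 0
gcd(25, 3) = 1.
Express as a combination:
1 = 25 − 8·3
So 1 = (1)·25 + (-8)·3.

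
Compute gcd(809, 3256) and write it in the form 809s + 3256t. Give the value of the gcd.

1

Apply Euclid's algorithm to 3256 and 809:
3256 = 4*809 + 20
809 = 40*20 + 9
20 = 2*9 + 2
9 = 4*2 + 1
2 = 2*1 + 0
gcd(809, 3256) = 1.
Back-substituting:
1 = 9 − 4·2
1 = −4·20 + 9·9
1 = 9·809 − 364·20
1 = −364·3256 + 1465·809
So 1 = (-364)·3256 + (1465)·809.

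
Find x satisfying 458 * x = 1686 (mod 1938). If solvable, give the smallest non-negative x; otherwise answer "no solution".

First find gcd(458, 1938):
1938 = 4*458 + 106
458 = 4*106 + 34
106 = 3*34 + 4
34 = 8*4 + 2
4 = 2*2 + 0
gcd = 2 and 2 | 1686, so solutions exist. Divide through by 2: 229x ≡ 843 (mod 969).
Now find 229⁻¹ mod 969:
969 = 4*229 + 53
229 = 4*53 + 17
53 = 3*17 + 2
17 = 8*2 + 1
2 = 2*1 + 0
Back-substitute:
1 = 17 − 8·2
1 = −8·53 + 25·17
1 = 25·229 − 108·53
1 = −108·969 + 457·229
So 229⁻¹ ≡ 457 (mod 969).
Then x ≡ 457·843 ≡ 558 (mod 969); the smallest non-negative solution is x = 558.

558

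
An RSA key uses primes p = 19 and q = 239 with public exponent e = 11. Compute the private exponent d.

779

φ(n) = (p−1)(q−1) = 18·238 = 4284.
Need d with 11·d ≡ 1 (mod 4284). Apply the extended Euclidean algorithm:
4284 = 389·11 + 5
11 = 2·5 + 1
5 = 5·1 + 0
Back-substitute:
1 = 11 − 2·5
1 = −2·4284 + 779·11
So 11·779 ≡ 1 (mod 4284), hence d = 779.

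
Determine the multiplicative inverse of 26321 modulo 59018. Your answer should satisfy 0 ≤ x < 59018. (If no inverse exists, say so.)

17337

gcd(59018, 26321) by repeated division:
59018 = 2·26321 + 6376
26321 = 4·6376 + 817
6376 = 7·817 + 657
817 = 1·657 + 160
657 = 4·160 + 17
160 = 9·17 + 7
17 = 2·7 + 3
7 = 2·3 + 1
3 = 3·1 + 0
The gcd is 1. Working backward:
1 = 7 − 2·3
1 = −2·17 + 5·7
1 = 5·160 − 47·17
1 = −47·657 + 193·160
1 = 193·817 − 240·657
1 = −240·6376 + 1873·817
1 = 1873·26321 − 7732·6376
1 = −7732·59018 + 17337·26321
So 26321·17337 ≡ 1 (mod 59018).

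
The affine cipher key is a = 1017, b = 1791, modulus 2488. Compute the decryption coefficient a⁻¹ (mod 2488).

Apply the Euclidean algorithm to 2488 and 1017:
2488 = 2·1017 + 454
1017 = 2·454 + 109
454 = 4·109 + 18
109 = 6·18 + 1
18 = 18·1 + 0
Since gcd(1017, 2488) = 1, back-substitute to write 1 as a combination:
1 = 109 − 6·18
1 = −6·454 + 25·109
1 = 25·1017 − 56·454
1 = −56·2488 + 137·1017
So 1017·137 ≡ 1 (mod 2488).

137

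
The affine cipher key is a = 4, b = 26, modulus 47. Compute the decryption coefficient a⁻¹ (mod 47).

gcd(47, 4) by repeated division:
47 = 11×4 + 3
4 = 1×3 + 1
3 = 3×1 + 0
gcd = 1, so the inverse exists. Back-substitute:
1 = 4 − 3
1 = −47 + 12·4
So 4·12 ≡ 1 (mod 47).

12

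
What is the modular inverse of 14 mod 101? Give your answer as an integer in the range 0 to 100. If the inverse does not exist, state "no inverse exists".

gcd(101, 14) by repeated division:
101 = 7·14 + 3
14 = 4·3 + 2
3 = 1·2 + 1
2 = 2·1 + 0
gcd = 1, so the inverse exists. Back-substitute:
1 = 3 − 2
1 = −14 + 5·3
1 = 5·101 − 36·14
Thus 14·(-36) ≡ 1 (mod 101); reducing, -36 mod 101 = 65.

65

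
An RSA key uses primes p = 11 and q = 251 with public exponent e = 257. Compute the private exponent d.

2393

φ(n) = (p−1)(q−1) = 10·250 = 2500.
Need d with 257·d ≡ 1 (mod 2500). Apply the extended Euclidean algorithm:
2500 = 9×257 + 187
257 = 1×187 + 70
187 = 2×70 + 47
70 = 1×47 + 23
47 = 2×23 + 1
23 = 23×1 + 0
Back-substitute:
1 = 47 − 2·23
1 = −2·70 + 3·47
1 = 3·187 − 8·70
1 = −8·257 + 11·187
1 = 11·2500 − 107·257
So 257·(-107) ≡ 1 (mod 2500), hence d ≡ -107 ≡ 2393 (mod 2500).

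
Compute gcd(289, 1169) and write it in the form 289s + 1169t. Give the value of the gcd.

Repeated division:
1169 = 4·289 + 13
289 = 22·13 + 3
13 = 4·3 + 1
3 = 3·1 + 0
gcd(289, 1169) = 1.
Working backward:
1 = 13 − 4·3
1 = −4·289 + 89·13
1 = 89·1169 − 360·289
So 1 = (89)·1169 + (-360)·289.

1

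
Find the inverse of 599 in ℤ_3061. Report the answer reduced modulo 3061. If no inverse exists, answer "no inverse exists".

2458

gcd(3061, 599) by repeated division:
3061 = 5·599 + 66
599 = 9·66 + 5
66 = 13·5 + 1
5 = 5·1 + 0
The gcd is 1. Working backward:
1 = 66 − 13·5
1 = −13·599 + 118·66
1 = 118·3061 − 603·599
Hence 599⁻¹ ≡ -603 ≡ 2458 (mod 3061).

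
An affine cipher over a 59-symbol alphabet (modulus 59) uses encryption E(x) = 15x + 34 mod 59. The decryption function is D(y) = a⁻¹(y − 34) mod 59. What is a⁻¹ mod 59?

gcd(59, 15) by repeated division:
59 = 3·15 + 14
15 = 1·14 + 1
14 = 14·1 + 0
gcd = 1, so the inverse exists. Back-substitute:
1 = 15 − 14
1 = −59 + 4·15
So 15·4 ≡ 1 (mod 59).

4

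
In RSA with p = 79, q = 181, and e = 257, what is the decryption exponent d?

2513

φ(n) = (p−1)(q−1) = 78·180 = 14040.
Need d with 257·d ≡ 1 (mod 14040). Apply the extended Euclidean algorithm:
14040 = 54×257 + 162
257 = 1×162 + 95
162 = 1×95 + 67
95 = 1×67 + 28
67 = 2×28 + 11
28 = 2×11 + 6
11 = 1×6 + 5
6 = 1×5 + 1
5 = 5×1 + 0
Back-substitute:
1 = 6 − 5
1 = −11 + 2·6
1 = 2·28 − 5·11
1 = −5·67 + 12·28
1 = 12·95 − 17·67
1 = −17·162 + 29·95
1 = 29·257 − 46·162
1 = −46·14040 + 2513·257
So 257·2513 ≡ 1 (mod 14040), hence d = 2513.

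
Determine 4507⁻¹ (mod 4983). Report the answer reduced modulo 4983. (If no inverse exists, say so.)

Apply the Euclidean algorithm to 4983 and 4507:
4983 = 1*4507 + 476
4507 = 9*476 + 223
476 = 2*223 + 30
223 = 7*30 + 13
30 = 2*13 + 4
13 = 3*4 + 1
4 = 4*1 + 0
gcd = 1, so the inverse exists. Back-substitute:
1 = 13 − 3·4
1 = −3·30 + 7·13
1 = 7·223 − 52·30
1 = −52·476 + 111·223
1 = 111·4507 − 1051·476
1 = −1051·4983 + 1162·4507
So 4507·1162 ≡ 1 (mod 4983).

1162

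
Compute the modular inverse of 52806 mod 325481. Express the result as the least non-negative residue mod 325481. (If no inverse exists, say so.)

no inverse exists

Compute gcd(52806, 325481):
325481 = 6×52806 + 8645
52806 = 6×8645 + 936
8645 = 9×936 + 221
936 = 4×221 + 52
221 = 4×52 + 13
52 = 4×13 + 0
Since gcd = 13 > 1, 52806 is not a unit mod 325481.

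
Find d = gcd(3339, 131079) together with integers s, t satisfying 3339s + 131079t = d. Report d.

3

Apply Euclid's algorithm to 131079 and 3339:
131079 = 39·3339 + 858
3339 = 3·858 + 765
858 = 1·765 + 93
765 = 8·93 + 21
93 = 4·21 + 9
21 = 2·9 + 3
9 = 3·3 + 0
gcd(3339, 131079) = 3.
Back-substituting:
3 = 21 − 2·9
3 = −2·93 + 9·21
3 = 9·765 − 74·93
3 = −74·858 + 83·765
3 = 83·3339 − 323·858
3 = −323·131079 + 12680·3339
So 3 = (-323)·131079 + (12680)·3339.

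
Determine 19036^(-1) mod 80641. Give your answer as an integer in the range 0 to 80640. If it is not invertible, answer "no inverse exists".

45476

Apply the Euclidean algorithm to 80641 and 19036:
80641 = 4*19036 + 4497
19036 = 4*4497 + 1048
4497 = 4*1048 + 305
1048 = 3*305 + 133
305 = 2*133 + 39
133 = 3*39 + 16
39 = 2*16 + 7
16 = 2*7 + 2
7 = 3*2 + 1
2 = 2*1 + 0
Since gcd(19036, 80641) = 1, back-substitute to write 1 as a combination:
1 = 7 − 3·2
1 = −3·16 + 7·7
1 = 7·39 − 17·16
1 = −17·133 + 58·39
1 = 58·305 − 133·133
1 = −133·1048 + 457·305
1 = 457·4497 − 1961·1048
1 = −1961·19036 + 8301·4497
1 = 8301·80641 − 35165·19036
Hence 19036⁻¹ ≡ -35165 ≡ 45476 (mod 80641).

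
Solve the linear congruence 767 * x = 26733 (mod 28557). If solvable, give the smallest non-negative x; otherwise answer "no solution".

First find gcd(767, 28557):
28557 = 37·767 + 178
767 = 4·178 + 55
178 = 3·55 + 13
55 = 4·13 + 3
13 = 4·3 + 1
3 = 3·1 + 0
gcd = 1, so a unique solution mod 28557 exists.
Back-substitute for the Bézout coefficients:
1 = 13 − 4·3
1 = −4·55 + 17·13
1 = 17·178 − 55·55
1 = −55·767 + 237·178
1 = 237·28557 − 8824·767
So 767·(-8824) ≡ 1 (mod 28557), giving 767⁻¹ ≡ 19733.
x ≡ 767⁻¹·26733 ≡ 19733·26733 ≡ 17385 (mod 28557).

17385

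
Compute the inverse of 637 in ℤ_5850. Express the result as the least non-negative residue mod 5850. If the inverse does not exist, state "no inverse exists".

Euclidean algorithm on 5850, 637:
5850 = 9·637 + 117
637 = 5·117 + 52
117 = 2·52 + 13
52 = 4·13 + 0
Since gcd = 13 > 1, 637 is not a unit mod 5850.

no inverse exists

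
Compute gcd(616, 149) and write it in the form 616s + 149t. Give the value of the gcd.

1

Euclidean algorithm:
616 = 4*149 + 20
149 = 7*20 + 9
20 = 2*9 + 2
9 = 4*2 + 1
2 = 2*1 + 0
gcd(616, 149) = 1.
Back-substituting:
1 = 9 − 4·2
1 = −4·20 + 9·9
1 = 9·149 − 67·20
1 = −67·616 + 277·149
So 1 = (-67)·616 + (277)·149.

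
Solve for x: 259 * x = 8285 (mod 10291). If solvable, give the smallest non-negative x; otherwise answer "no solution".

1820

First find gcd(259, 10291):
10291 = 39×259 + 190
259 = 1×190 + 69
190 = 2×69 + 52
69 = 1×52 + 17
52 = 3×17 + 1
17 = 17×1 + 0
gcd = 1, so a unique solution mod 10291 exists.
Back-substitute for the Bézout coefficients:
1 = 52 − 3·17
1 = −3·69 + 4·52
1 = 4·190 − 11·69
1 = −11·259 + 15·190
1 = 15·10291 − 596·259
So 259·(-596) ≡ 1 (mod 10291), giving 259⁻¹ ≡ 9695.
x ≡ 259⁻¹·8285 ≡ 9695·8285 ≡ 1820 (mod 10291).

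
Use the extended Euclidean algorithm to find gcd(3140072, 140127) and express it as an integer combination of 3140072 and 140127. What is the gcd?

13

Repeated division:
3140072 = 22×140127 + 57278
140127 = 2×57278 + 25571
57278 = 2×25571 + 6136
25571 = 4×6136 + 1027
6136 = 5×1027 + 1001
1027 = 1×1001 + 26
1001 = 38×26 + 13
26 = 2×13 + 0
gcd(3140072, 140127) = 13.
Back-substituting:
13 = 1001 − 38·26
13 = −38·1027 + 39·1001
13 = 39·6136 − 233·1027
13 = −233·25571 + 971·6136
13 = 971·57278 − 2175·25571
13 = −2175·140127 + 5321·57278
13 = 5321·3140072 − 119237·140127
So 13 = (5321)·3140072 + (-119237)·140127.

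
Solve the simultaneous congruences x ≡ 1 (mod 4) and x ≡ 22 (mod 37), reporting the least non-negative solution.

133

Write x = 1 + 4·k. Then 4·k ≡ 22 − 1 ≡ 21 (mod 37).
Need 4⁻¹ mod 37. Extended Euclid on (37, 4):
37 = 9×4 + 1
4 = 4×1 + 0
Back-substitute:
1 = 37 − 9·4
4⁻¹ ≡ 28 (mod 37), so k ≡ 28·21 ≡ 33 (mod 37).
x = 1 + 4·33 = 133.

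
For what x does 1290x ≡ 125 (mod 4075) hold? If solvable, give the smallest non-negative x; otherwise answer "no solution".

First find gcd(1290, 4075):
4075 = 3·1290 + 205
1290 = 6·205 + 60
205 = 3·60 + 25
60 = 2·25 + 10
25 = 2·10 + 5
10 = 2·5 + 0
gcd = 5 and 5 | 125, so solutions exist. Divide through by 5: 258x ≡ 25 (mod 815).
Now find 258⁻¹ mod 815:
815 = 3*258 + 41
258 = 6*41 + 12
41 = 3*12 + 5
12 = 2*5 + 2
5 = 2*2 + 1
2 = 2*1 + 0
Back-substitute:
1 = 5 − 2·2
1 = −2·12 + 5·5
1 = 5·41 − 17·12
1 = −17·258 + 107·41
1 = 107·815 − 338·258
So 258·(-338) ≡ 1 (mod 815), i.e. 258⁻¹ ≡ 477.
Then x ≡ 477·25 ≡ 515 (mod 815); the smallest non-negative solution is x = 515.

515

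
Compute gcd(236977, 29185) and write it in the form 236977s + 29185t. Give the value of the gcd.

13

Repeated division:
236977 = 8×29185 + 3497
29185 = 8×3497 + 1209
3497 = 2×1209 + 1079
1209 = 1×1079 + 130
1079 = 8×130 + 39
130 = 3×39 + 13
39 = 3×13 + 0
gcd(236977, 29185) = 13.
Working backward:
13 = 130 − 3·39
13 = −3·1079 + 25·130
13 = 25·1209 − 28·1079
13 = −28·3497 + 81·1209
13 = 81·29185 − 676·3497
13 = −676·236977 + 5489·29185
So 13 = (-676)·236977 + (5489)·29185.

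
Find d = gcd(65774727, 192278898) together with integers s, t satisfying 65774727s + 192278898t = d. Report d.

Repeated division:
192278898 = 2*65774727 + 60729444
65774727 = 1*60729444 + 5045283
60729444 = 12*5045283 + 186048
5045283 = 27*186048 + 21987
186048 = 8*21987 + 10152
21987 = 2*10152 + 1683
10152 = 6*1683 + 54
1683 = 31*54 + 9
54 = 6*9 + 0
gcd(65774727, 192278898) = 9.
Express as a combination:
9 = 1683 − 31·54
9 = −31·10152 + 187·1683
9 = 187·21987 − 405·10152
9 = −405·186048 + 3427·21987
9 = 3427·5045283 − 92934·186048
9 = −92934·60729444 + 1118635·5045283
9 = 1118635·65774727 − 1211569·60729444
9 = −1211569·192278898 + 3541773·65774727
So 9 = (-1211569)·192278898 + (3541773)·65774727.

9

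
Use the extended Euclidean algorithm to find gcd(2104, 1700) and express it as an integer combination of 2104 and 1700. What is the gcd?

Apply Euclid's algorithm to 2104 and 1700:
2104 = 1*1700 + 404
1700 = 4*404 + 84
404 = 4*84 + 68
84 = 1*68 + 16
68 = 4*16 + 4
16 = 4*4 + 0
gcd(2104, 1700) = 4.
Working backward:
4 = 68 − 4·16
4 = −4·84 + 5·68
4 = 5·404 − 24·84
4 = −24·1700 + 101·404
4 = 101·2104 − 125·1700
So 4 = (101)·2104 + (-125)·1700.

4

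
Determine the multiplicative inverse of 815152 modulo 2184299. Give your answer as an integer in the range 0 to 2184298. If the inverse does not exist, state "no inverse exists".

no inverse exists

Compute gcd(815152, 2184299):
2184299 = 2·815152 + 553995
815152 = 1·553995 + 261157
553995 = 2·261157 + 31681
261157 = 8·31681 + 7709
31681 = 4·7709 + 845
7709 = 9·845 + 104
845 = 8·104 + 13
104 = 8·13 + 0
Since gcd = 13 > 1, 815152 is not a unit mod 2184299.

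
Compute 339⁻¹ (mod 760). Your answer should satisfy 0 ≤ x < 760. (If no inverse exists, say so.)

139

Apply the Euclidean algorithm to 760 and 339:
760 = 2×339 + 82
339 = 4×82 + 11
82 = 7×11 + 5
11 = 2×5 + 1
5 = 5×1 + 0
The gcd is 1. Working backward:
1 = 11 − 2·5
1 = −2·82 + 15·11
1 = 15·339 − 62·82
1 = −62·760 + 139·339
So 339·139 ≡ 1 (mod 760).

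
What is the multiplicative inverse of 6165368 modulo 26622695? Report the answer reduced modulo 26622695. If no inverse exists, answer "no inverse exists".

no inverse exists

Euclidean algorithm on 26622695, 6165368:
26622695 = 4·6165368 + 1961223
6165368 = 3·1961223 + 281699
1961223 = 6·281699 + 271029
281699 = 1·271029 + 10670
271029 = 25·10670 + 4279
10670 = 2·4279 + 2112
4279 = 2·2112 + 55
2112 = 38·55 + 22
55 = 2·22 + 11
22 = 2·11 + 0
Since gcd = 11 > 1, 6165368 is not a unit mod 26622695.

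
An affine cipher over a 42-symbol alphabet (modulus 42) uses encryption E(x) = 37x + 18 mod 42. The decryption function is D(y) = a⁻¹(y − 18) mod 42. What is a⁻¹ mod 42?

Extended Euclidean algorithm:
42 = 1×37 + 5
37 = 7×5 + 2
5 = 2×2 + 1
2 = 2×1 + 0
The gcd is 1. Working backward:
1 = 5 − 2·2
1 = −2·37 + 15·5
1 = 15·42 − 17·37
So 37·(-17) ≡ 1 (mod 42), and -17 ≡ 25 (mod 42).

25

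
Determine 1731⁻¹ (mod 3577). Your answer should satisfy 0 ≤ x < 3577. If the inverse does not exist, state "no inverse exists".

2986

Extended Euclidean algorithm:
3577 = 2·1731 + 115
1731 = 15·115 + 6
115 = 19·6 + 1
6 = 6·1 + 0
gcd = 1, so the inverse exists. Back-substitute:
1 = 115 − 19·6
1 = −19·1731 + 286·115
1 = 286·3577 − 591·1731
Thus 1731·(-591) ≡ 1 (mod 3577); reducing, -591 mod 3577 = 2986.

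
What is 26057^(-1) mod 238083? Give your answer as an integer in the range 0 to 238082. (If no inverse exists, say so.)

Run Euclid on (238083, 26057):
238083 = 9*26057 + 3570
26057 = 7*3570 + 1067
3570 = 3*1067 + 369
1067 = 2*369 + 329
369 = 1*329 + 40
329 = 8*40 + 9
40 = 4*9 + 4
9 = 2*4 + 1
4 = 4*1 + 0
gcd = 1, so the inverse exists. Back-substitute:
1 = 9 − 2·4
1 = −2·40 + 9·9
1 = 9·329 − 74·40
1 = −74·369 + 83·329
1 = 83·1067 − 240·369
1 = −240·3570 + 803·1067
1 = 803·26057 − 5861·3570
1 = −5861·238083 + 53552·26057
So 26057·53552 ≡ 1 (mod 238083).

53552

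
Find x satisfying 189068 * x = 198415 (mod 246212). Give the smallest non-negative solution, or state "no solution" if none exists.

no solution

gcd(189068, 246212):
246212 = 1×189068 + 57144
189068 = 3×57144 + 17636
57144 = 3×17636 + 4236
17636 = 4×4236 + 692
4236 = 6×692 + 84
692 = 8×84 + 20
84 = 4×20 + 4
20 = 5×4 + 0
gcd = 4, but 4 ∤ 198415, so the congruence has no solution.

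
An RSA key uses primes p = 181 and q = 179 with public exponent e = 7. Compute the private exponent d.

φ(n) = (p−1)(q−1) = 180·178 = 32040.
Need d with 7·d ≡ 1 (mod 32040). Apply the extended Euclidean algorithm:
32040 = 4577·7 + 1
7 = 7·1 + 0
Back-substitute:
1 = 32040 − 4577·7
So 7·(-4577) ≡ 1 (mod 32040), hence d ≡ -4577 ≡ 27463 (mod 32040).

27463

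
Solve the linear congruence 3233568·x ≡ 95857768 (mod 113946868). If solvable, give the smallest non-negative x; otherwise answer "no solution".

22508776

First find gcd(3233568, 113946868):
113946868 = 35·3233568 + 771988
3233568 = 4·771988 + 145616
771988 = 5·145616 + 43908
145616 = 3·43908 + 13892
43908 = 3·13892 + 2232
13892 = 6·2232 + 500
2232 = 4·500 + 232
500 = 2·232 + 36
232 = 6·36 + 16
36 = 2·16 + 4
16 = 4·4 + 0
gcd = 4 and 4 | 95857768, so solutions exist. Divide through by 4: 808392x ≡ 23964442 (mod 28486717).
Now find 808392⁻¹ mod 28486717:
28486717 = 35·808392 + 192997
808392 = 4·192997 + 36404
192997 = 5·36404 + 10977
36404 = 3·10977 + 3473
10977 = 3·3473 + 558
3473 = 6·558 + 125
558 = 4·125 + 58
125 = 2·58 + 9
58 = 6·9 + 4
9 = 2·4 + 1
4 = 4·1 + 0
Back-substitute:
1 = 9 − 2·4
1 = −2·58 + 13·9
1 = 13·125 − 28·58
1 = −28·558 + 125·125
1 = 125·3473 − 778·558
1 = −778·10977 + 2459·3473
1 = 2459·36404 − 8155·10977
1 = −8155·192997 + 43234·36404
1 = 43234·808392 − 181091·192997
1 = −181091·28486717 + 6381419·808392
So 808392⁻¹ ≡ 6381419 (mod 28486717).
Then x ≡ 6381419·23964442 ≡ 22508776 (mod 28486717); the smallest non-negative solution is x = 22508776.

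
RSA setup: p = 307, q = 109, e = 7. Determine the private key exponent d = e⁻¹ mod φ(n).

φ(n) = (p−1)(q−1) = 306·108 = 33048.
Need d with 7·d ≡ 1 (mod 33048). Apply the extended Euclidean algorithm:
33048 = 4721·7 + 1
7 = 7·1 + 0
Back-substitute:
1 = 33048 − 4721·7
So 7·(-4721) ≡ 1 (mod 33048), hence d ≡ -4721 ≡ 28327 (mod 33048).

28327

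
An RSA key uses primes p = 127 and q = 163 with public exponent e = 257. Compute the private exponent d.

φ(n) = (p−1)(q−1) = 126·162 = 20412.
Need d with 257·d ≡ 1 (mod 20412). Apply the extended Euclidean algorithm:
20412 = 79×257 + 109
257 = 2×109 + 39
109 = 2×39 + 31
39 = 1×31 + 8
31 = 3×8 + 7
8 = 1×7 + 1
7 = 7×1 + 0
Back-substitute:
1 = 8 − 7
1 = −31 + 4·8
1 = 4·39 − 5·31
1 = −5·109 + 14·39
1 = 14·257 − 33·109
1 = −33·20412 + 2621·257
So 257·2621 ≡ 1 (mod 20412), hence d = 2621.

2621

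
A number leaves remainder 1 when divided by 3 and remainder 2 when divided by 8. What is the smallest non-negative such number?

Write x = 1 + 3·k. Then 3·k ≡ 2 − 1 ≡ 1 (mod 8).
Need 3⁻¹ mod 8. Extended Euclid on (8, 3):
8 = 2·3 + 2
3 = 1·2 + 1
2 = 2·1 + 0
Back-substitute:
1 = 3 − 2
1 = −8 + 3·3
3⁻¹ ≡ 3 (mod 8), so k ≡ 3·1 ≡ 3 (mod 8).
x = 1 + 3·3 = 10.

10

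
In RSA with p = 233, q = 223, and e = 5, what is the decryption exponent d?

φ(n) = (p−1)(q−1) = 232·222 = 51504.
Need d with 5·d ≡ 1 (mod 51504). Apply the extended Euclidean algorithm:
51504 = 10300·5 + 4
5 = 1·4 + 1
4 = 4·1 + 0
Back-substitute:
1 = 5 − 4
1 = −51504 + 10301·5
So 5·10301 ≡ 1 (mod 51504), hence d = 10301.

10301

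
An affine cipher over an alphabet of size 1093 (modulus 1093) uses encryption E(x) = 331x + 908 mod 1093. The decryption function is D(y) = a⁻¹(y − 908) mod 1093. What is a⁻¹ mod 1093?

Extended Euclidean algorithm:
1093 = 3×331 + 100
331 = 3×100 + 31
100 = 3×31 + 7
31 = 4×7 + 3
7 = 2×3 + 1
3 = 3×1 + 0
The gcd is 1. Working backward:
1 = 7 − 2·3
1 = −2·31 + 9·7
1 = 9·100 − 29·31
1 = −29·331 + 96·100
1 = 96·1093 − 317·331
Thus 331·(-317) ≡ 1 (mod 1093); reducing, -317 mod 1093 = 776.

776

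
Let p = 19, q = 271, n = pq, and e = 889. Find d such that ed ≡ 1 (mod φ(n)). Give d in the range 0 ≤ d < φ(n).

2389

φ(n) = (p−1)(q−1) = 18·270 = 4860.
Need d with 889·d ≡ 1 (mod 4860). Apply the extended Euclidean algorithm:
4860 = 5×889 + 415
889 = 2×415 + 59
415 = 7×59 + 2
59 = 29×2 + 1
2 = 2×1 + 0
Back-substitute:
1 = 59 − 29·2
1 = −29·415 + 204·59
1 = 204·889 − 437·415
1 = −437·4860 + 2389·889
So 889·2389 ≡ 1 (mod 4860), hence d = 2389.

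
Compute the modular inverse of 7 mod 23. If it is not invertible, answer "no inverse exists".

10

Run Euclid on (23, 7):
23 = 3·7 + 2
7 = 3·2 + 1
2 = 2·1 + 0
The gcd is 1. Working backward:
1 = 7 − 3·2
1 = −3·23 + 10·7
So 7·10 ≡ 1 (mod 23).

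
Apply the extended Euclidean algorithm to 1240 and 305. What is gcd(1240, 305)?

5

Repeated division:
1240 = 4×305 + 20
305 = 15×20 + 5
20 = 4×5 + 0
gcd(1240, 305) = 5.
Express as a combination:
5 = 305 − 15·20
5 = −15·1240 + 61·305
So 5 = (-15)·1240 + (61)·305.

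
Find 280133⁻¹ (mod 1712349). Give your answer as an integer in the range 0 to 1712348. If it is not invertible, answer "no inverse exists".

412199

Apply the Euclidean algorithm to 1712349 and 280133:
1712349 = 6*280133 + 31551
280133 = 8*31551 + 27725
31551 = 1*27725 + 3826
27725 = 7*3826 + 943
3826 = 4*943 + 54
943 = 17*54 + 25
54 = 2*25 + 4
25 = 6*4 + 1
4 = 4*1 + 0
The gcd is 1. Working backward:
1 = 25 − 6·4
1 = −6·54 + 13·25
1 = 13·943 − 227·54
1 = −227·3826 + 921·943
1 = 921·27725 − 6674·3826
1 = −6674·31551 + 7595·27725
1 = 7595·280133 − 67434·31551
1 = −67434·1712349 + 412199·280133
So 280133·412199 ≡ 1 (mod 1712349).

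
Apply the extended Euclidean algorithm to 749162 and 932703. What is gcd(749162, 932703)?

Apply Euclid's algorithm to 932703 and 749162:
932703 = 1·749162 + 183541
749162 = 4·183541 + 14998
183541 = 12·14998 + 3565
14998 = 4·3565 + 738
3565 = 4·738 + 613
738 = 1·613 + 125
613 = 4·125 + 113
125 = 1·113 + 12
113 = 9·12 + 5
12 = 2·5 + 2
5 = 2·2 + 1
2 = 2·1 + 0
gcd(749162, 932703) = 1.
Back-substituting:
1 = 5 − 2·2
1 = −2·12 + 5·5
1 = 5·113 − 47·12
1 = −47·125 + 52·113
1 = 52·613 − 255·125
1 = −255·738 + 307·613
1 = 307·3565 − 1483·738
1 = −1483·14998 + 6239·3565
1 = 6239·183541 − 76351·14998
1 = −76351·749162 + 311643·183541
1 = 311643·932703 − 387994·749162
So 1 = (311643)·932703 + (-387994)·749162.

1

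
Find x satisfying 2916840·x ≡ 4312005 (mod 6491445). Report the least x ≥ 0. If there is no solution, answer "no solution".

8563

First find gcd(2916840, 6491445):
6491445 = 2×2916840 + 657765
2916840 = 4×657765 + 285780
657765 = 2×285780 + 86205
285780 = 3×86205 + 27165
86205 = 3×27165 + 4710
27165 = 5×4710 + 3615
4710 = 1×3615 + 1095
3615 = 3×1095 + 330
1095 = 3×330 + 105
330 = 3×105 + 15
105 = 7×15 + 0
gcd = 15 and 15 | 4312005, so solutions exist. Divide through by 15: 194456x ≡ 287467 (mod 432763).
Now find 194456⁻¹ mod 432763:
432763 = 2·194456 + 43851
194456 = 4·43851 + 19052
43851 = 2·19052 + 5747
19052 = 3·5747 + 1811
5747 = 3·1811 + 314
1811 = 5·314 + 241
314 = 1·241 + 73
241 = 3·73 + 22
73 = 3·22 + 7
22 = 3·7 + 1
7 = 7·1 + 0
Back-substitute:
1 = 22 − 3·7
1 = −3·73 + 10·22
1 = 10·241 − 33·73
1 = −33·314 + 43·241
1 = 43·1811 − 248·314
1 = −248·5747 + 787·1811
1 = 787·19052 − 2609·5747
1 = −2609·43851 + 6005·19052
1 = 6005·194456 − 26629·43851
1 = −26629·432763 + 59263·194456
So 194456⁻¹ ≡ 59263 (mod 432763).
Then x ≡ 59263·287467 ≡ 8563 (mod 432763); the smallest non-negative solution is x = 8563.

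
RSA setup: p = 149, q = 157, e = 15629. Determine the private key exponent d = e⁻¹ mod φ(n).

φ(n) = (p−1)(q−1) = 148·156 = 23088.
Need d with 15629·d ≡ 1 (mod 23088). Apply the extended Euclidean algorithm:
23088 = 1*15629 + 7459
15629 = 2*7459 + 711
7459 = 10*711 + 349
711 = 2*349 + 13
349 = 26*13 + 11
13 = 1*11 + 2
11 = 5*2 + 1
2 = 2*1 + 0
Back-substitute:
1 = 11 − 5·2
1 = −5·13 + 6·11
1 = 6·349 − 161·13
1 = −161·711 + 328·349
1 = 328·7459 − 3441·711
1 = −3441·15629 + 7210·7459
1 = 7210·23088 − 10651·15629
So 15629·(-10651) ≡ 1 (mod 23088), hence d ≡ -10651 ≡ 12437 (mod 23088).

12437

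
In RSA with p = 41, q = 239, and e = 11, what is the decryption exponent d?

1731

φ(n) = (p−1)(q−1) = 40·238 = 9520.
Need d with 11·d ≡ 1 (mod 9520). Apply the extended Euclidean algorithm:
9520 = 865*11 + 5
11 = 2*5 + 1
5 = 5*1 + 0
Back-substitute:
1 = 11 − 2·5
1 = −2·9520 + 1731·11
So 11·1731 ≡ 1 (mod 9520), hence d = 1731.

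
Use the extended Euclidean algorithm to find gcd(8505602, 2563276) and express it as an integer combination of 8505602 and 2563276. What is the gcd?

2

Apply Euclid's algorithm to 8505602 and 2563276:
8505602 = 3·2563276 + 815774
2563276 = 3·815774 + 115954
815774 = 7·115954 + 4096
115954 = 28·4096 + 1266
4096 = 3·1266 + 298
1266 = 4·298 + 74
298 = 4·74 + 2
74 = 37·2 + 0
gcd(8505602, 2563276) = 2.
Express as a combination:
2 = 298 − 4·74
2 = −4·1266 + 17·298
2 = 17·4096 − 55·1266
2 = −55·115954 + 1557·4096
2 = 1557·815774 − 10954·115954
2 = −10954·2563276 + 34419·815774
2 = 34419·8505602 − 114211·2563276
So 2 = (34419)·8505602 + (-114211)·2563276.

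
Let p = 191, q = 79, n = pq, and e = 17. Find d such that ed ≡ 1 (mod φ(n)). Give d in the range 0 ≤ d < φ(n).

φ(n) = (p−1)(q−1) = 190·78 = 14820.
Need d with 17·d ≡ 1 (mod 14820). Apply the extended Euclidean algorithm:
14820 = 871×17 + 13
17 = 1×13 + 4
13 = 3×4 + 1
4 = 4×1 + 0
Back-substitute:
1 = 13 − 3·4
1 = −3·17 + 4·13
1 = 4·14820 − 3487·17
So 17·(-3487) ≡ 1 (mod 14820), hence d ≡ -3487 ≡ 11333 (mod 14820).

11333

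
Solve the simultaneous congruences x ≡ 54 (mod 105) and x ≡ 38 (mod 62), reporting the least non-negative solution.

4254

Write x = 54 + 105·k. Then 105·k ≡ 38 − 54 ≡ 46 (mod 62).
Need 105⁻¹ mod 62. Extended Euclid on (62, 43):
62 = 1·43 + 19
43 = 2·19 + 5
19 = 3·5 + 4
5 = 1·4 + 1
4 = 4·1 + 0
Back-substitute:
1 = 5 − 4
1 = −19 + 4·5
1 = 4·43 − 9·19
1 = −9·62 + 13·43
105⁻¹ ≡ 13 (mod 62), so k ≡ 13·46 ≡ 40 (mod 62).
x = 54 + 105·40 = 4254.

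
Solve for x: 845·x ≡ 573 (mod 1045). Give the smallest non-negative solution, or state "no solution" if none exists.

gcd(845, 1045):
1045 = 1·845 + 200
845 = 4·200 + 45
200 = 4·45 + 20
45 = 2·20 + 5
20 = 4·5 + 0
gcd = 5, but 5 ∤ 573, so the congruence has no solution.

no solution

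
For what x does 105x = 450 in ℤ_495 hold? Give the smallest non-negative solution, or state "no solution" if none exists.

First find gcd(105, 495):
495 = 4*105 + 75
105 = 1*75 + 30
75 = 2*30 + 15
30 = 2*15 + 0
gcd = 15 and 15 | 450, so solutions exist. Divide through by 15: 7x ≡ 30 (mod 33).
Now find 7⁻¹ mod 33:
33 = 4*7 + 5
7 = 1*5 + 2
5 = 2*2 + 1
2 = 2*1 + 0
Back-substitute:
1 = 5 − 2·2
1 = −2·7 + 3·5
1 = 3·33 − 14·7
So 7·(-14) ≡ 1 (mod 33), i.e. 7⁻¹ ≡ 19.
Then x ≡ 19·30 ≡ 9 (mod 33); the smallest non-negative solution is x = 9.

9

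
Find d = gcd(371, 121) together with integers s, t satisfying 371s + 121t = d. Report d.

Apply Euclid's algorithm to 371 and 121:
371 = 3·121 + 8
121 = 15·8 + 1
8 = 8·1 + 0
gcd(371, 121) = 1.
Express as a combination:
1 = 121 − 15·8
1 = −15·371 + 46·121
So 1 = (-15)·371 + (46)·121.

1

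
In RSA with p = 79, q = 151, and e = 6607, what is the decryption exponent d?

9343

φ(n) = (p−1)(q−1) = 78·150 = 11700.
Need d with 6607·d ≡ 1 (mod 11700). Apply the extended Euclidean algorithm:
11700 = 1·6607 + 5093
6607 = 1·5093 + 1514
5093 = 3·1514 + 551
1514 = 2·551 + 412
551 = 1·412 + 139
412 = 2·139 + 134
139 = 1·134 + 5
134 = 26·5 + 4
5 = 1·4 + 1
4 = 4·1 + 0
Back-substitute:
1 = 5 − 4
1 = −134 + 27·5
1 = 27·139 − 28·134
1 = −28·412 + 83·139
1 = 83·551 − 111·412
1 = −111·1514 + 305·551
1 = 305·5093 − 1026·1514
1 = −1026·6607 + 1331·5093
1 = 1331·11700 − 2357·6607
So 6607·(-2357) ≡ 1 (mod 11700), hence d ≡ -2357 ≡ 9343 (mod 11700).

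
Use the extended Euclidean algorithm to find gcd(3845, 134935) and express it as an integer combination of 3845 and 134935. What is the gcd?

5

Apply Euclid's algorithm to 134935 and 3845:
134935 = 35×3845 + 360
3845 = 10×360 + 245
360 = 1×245 + 115
245 = 2×115 + 15
115 = 7×15 + 10
15 = 1×10 + 5
10 = 2×5 + 0
gcd(3845, 134935) = 5.
Back-substituting:
5 = 15 − 10
5 = −115 + 8·15
5 = 8·245 − 17·115
5 = −17·360 + 25·245
5 = 25·3845 − 267·360
5 = −267·134935 + 9370·3845
So 5 = (-267)·134935 + (9370)·3845.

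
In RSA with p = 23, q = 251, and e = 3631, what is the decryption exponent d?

φ(n) = (p−1)(q−1) = 22·250 = 5500.
Need d with 3631·d ≡ 1 (mod 5500). Apply the extended Euclidean algorithm:
5500 = 1·3631 + 1869
3631 = 1·1869 + 1762
1869 = 1·1762 + 107
1762 = 16·107 + 50
107 = 2·50 + 7
50 = 7·7 + 1
7 = 7·1 + 0
Back-substitute:
1 = 50 − 7·7
1 = −7·107 + 15·50
1 = 15·1762 − 247·107
1 = −247·1869 + 262·1762
1 = 262·3631 − 509·1869
1 = −509·5500 + 771·3631
So 3631·771 ≡ 1 (mod 5500), hence d = 771.

771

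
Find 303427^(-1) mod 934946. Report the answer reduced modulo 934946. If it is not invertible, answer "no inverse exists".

641669

gcd(934946, 303427) by repeated division:
934946 = 3×303427 + 24665
303427 = 12×24665 + 7447
24665 = 3×7447 + 2324
7447 = 3×2324 + 475
2324 = 4×475 + 424
475 = 1×424 + 51
424 = 8×51 + 16
51 = 3×16 + 3
16 = 5×3 + 1
3 = 3×1 + 0
Since gcd(303427, 934946) = 1, back-substitute to write 1 as a combination:
1 = 16 − 5·3
1 = −5·51 + 16·16
1 = 16·424 − 133·51
1 = −133·475 + 149·424
1 = 149·2324 − 729·475
1 = −729·7447 + 2336·2324
1 = 2336·24665 − 7737·7447
1 = −7737·303427 + 95180·24665
1 = 95180·934946 − 293277·303427
So 303427·(-293277) ≡ 1 (mod 934946), and -293277 ≡ 641669 (mod 934946).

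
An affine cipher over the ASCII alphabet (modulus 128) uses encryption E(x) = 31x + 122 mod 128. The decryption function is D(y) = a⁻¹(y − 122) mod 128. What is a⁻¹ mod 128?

95

Apply the Euclidean algorithm to 128 and 31:
128 = 4×31 + 4
31 = 7×4 + 3
4 = 1×3 + 1
3 = 3×1 + 0
gcd = 1, so the inverse exists. Back-substitute:
1 = 4 − 3
1 = −31 + 8·4
1 = 8·128 − 33·31
Hence 31⁻¹ ≡ -33 ≡ 95 (mod 128).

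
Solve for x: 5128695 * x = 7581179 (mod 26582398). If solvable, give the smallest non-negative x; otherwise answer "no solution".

13338623

First find gcd(5128695, 26582398):
26582398 = 5·5128695 + 938923
5128695 = 5·938923 + 434080
938923 = 2·434080 + 70763
434080 = 6·70763 + 9502
70763 = 7·9502 + 4249
9502 = 2·4249 + 1004
4249 = 4·1004 + 233
1004 = 4·233 + 72
233 = 3·72 + 17
72 = 4·17 + 4
17 = 4·4 + 1
4 = 4·1 + 0
gcd = 1, so a unique solution mod 26582398 exists.
Back-substitute for the Bézout coefficients:
1 = 17 − 4·4
1 = −4·72 + 17·17
1 = 17·233 − 55·72
1 = −55·1004 + 237·233
1 = 237·4249 − 1003·1004
1 = −1003·9502 + 2243·4249
1 = 2243·70763 − 16704·9502
1 = −16704·434080 + 102467·70763
1 = 102467·938923 − 221638·434080
1 = −221638·5128695 + 1210657·938923
1 = 1210657·26582398 − 6274923·5128695
So 5128695·(-6274923) ≡ 1 (mod 26582398), giving 5128695⁻¹ ≡ 20307475.
x ≡ 5128695⁻¹·7581179 ≡ 20307475·7581179 ≡ 13338623 (mod 26582398).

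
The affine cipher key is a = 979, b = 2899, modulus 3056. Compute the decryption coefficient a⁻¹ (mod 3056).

2491

Run Euclid on (3056, 979):
3056 = 3×979 + 119
979 = 8×119 + 27
119 = 4×27 + 11
27 = 2×11 + 5
11 = 2×5 + 1
5 = 5×1 + 0
gcd = 1, so the inverse exists. Back-substitute:
1 = 11 − 2·5
1 = −2·27 + 5·11
1 = 5·119 − 22·27
1 = −22·979 + 181·119
1 = 181·3056 − 565·979
So 979·(-565) ≡ 1 (mod 3056), and -565 ≡ 2491 (mod 3056).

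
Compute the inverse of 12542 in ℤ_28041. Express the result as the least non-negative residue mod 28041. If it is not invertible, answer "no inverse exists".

gcd(28041, 12542) by repeated division:
28041 = 2×12542 + 2957
12542 = 4×2957 + 714
2957 = 4×714 + 101
714 = 7×101 + 7
101 = 14×7 + 3
7 = 2×3 + 1
3 = 3×1 + 0
Since gcd(12542, 28041) = 1, back-substitute to write 1 as a combination:
1 = 7 − 2·3
1 = −2·101 + 29·7
1 = 29·714 − 205·101
1 = −205·2957 + 849·714
1 = 849·12542 − 3601·2957
1 = −3601·28041 + 8051·12542
So 12542·8051 ≡ 1 (mod 28041).

8051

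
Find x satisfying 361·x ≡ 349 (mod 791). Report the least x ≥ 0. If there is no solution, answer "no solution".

586

First find gcd(361, 791):
791 = 2×361 + 69
361 = 5×69 + 16
69 = 4×16 + 5
16 = 3×5 + 1
5 = 5×1 + 0
gcd = 1, so a unique solution mod 791 exists.
Back-substitute for the Bézout coefficients:
1 = 16 − 3·5
1 = −3·69 + 13·16
1 = 13·361 − 68·69
1 = −68·791 + 149·361
So 361·(149) ≡ 1 (mod 791), giving 361⁻¹ ≡ 149.
x ≡ 361⁻¹·349 ≡ 149·349 ≡ 586 (mod 791).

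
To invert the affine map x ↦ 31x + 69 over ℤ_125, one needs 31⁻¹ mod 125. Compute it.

121

Extended Euclidean algorithm:
125 = 4·31 + 1
31 = 31·1 + 0
The gcd is 1. Working backward:
1 = 125 − 4·31
So 31·(-4) ≡ 1 (mod 125), and -4 ≡ 121 (mod 125).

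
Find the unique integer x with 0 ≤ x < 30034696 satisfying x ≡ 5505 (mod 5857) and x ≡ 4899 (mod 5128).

Write x = 5505 + 5857·k. Then 5857·k ≡ 4899 − 5505 ≡ 4522 (mod 5128).
Need 5857⁻¹ mod 5128. Extended Euclid on (5128, 729):
5128 = 7*729 + 25
729 = 29*25 + 4
25 = 6*4 + 1
4 = 4*1 + 0
Back-substitute:
1 = 25 − 6·4
1 = −6·729 + 175·25
1 = 175·5128 − 1231·729
5857⁻¹ ≡ 3897 (mod 5128), so k ≡ 3897·4522 ≡ 2426 (mod 5128).
x = 5505 + 5857·2426 = 14214587.

14214587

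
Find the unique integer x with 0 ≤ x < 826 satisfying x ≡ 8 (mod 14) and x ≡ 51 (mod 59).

Write x = 8 + 14·k. Then 14·k ≡ 51 − 8 ≡ 43 (mod 59).
Need 14⁻¹ mod 59. Extended Euclid on (59, 14):
59 = 4·14 + 3
14 = 4·3 + 2
3 = 1·2 + 1
2 = 2·1 + 0
Back-substitute:
1 = 3 − 2
1 = −14 + 5·3
1 = 5·59 − 21·14
14⁻¹ ≡ 38 (mod 59), so k ≡ 38·43 ≡ 41 (mod 59).
x = 8 + 14·41 = 582.

582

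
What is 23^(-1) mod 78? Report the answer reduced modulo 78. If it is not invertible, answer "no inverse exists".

17

gcd(78, 23) by repeated division:
78 = 3×23 + 9
23 = 2×9 + 5
9 = 1×5 + 4
5 = 1×4 + 1
4 = 4×1 + 0
The gcd is 1. Working backward:
1 = 5 − 4
1 = −9 + 2·5
1 = 2·23 − 5·9
1 = −5·78 + 17·23
So 23·17 ≡ 1 (mod 78).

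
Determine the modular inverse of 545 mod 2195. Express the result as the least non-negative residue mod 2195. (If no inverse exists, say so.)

no inverse exists

Compute gcd(545, 2195):
2195 = 4×545 + 15
545 = 36×15 + 5
15 = 3×5 + 0
gcd(545, 2195) = 5 ≠ 1, so 545 has no multiplicative inverse modulo 2195.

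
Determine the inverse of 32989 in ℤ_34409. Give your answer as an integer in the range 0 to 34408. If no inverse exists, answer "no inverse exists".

16211

gcd(34409, 32989) by repeated division:
34409 = 1×32989 + 1420
32989 = 23×1420 + 329
1420 = 4×329 + 104
329 = 3×104 + 17
104 = 6×17 + 2
17 = 8×2 + 1
2 = 2×1 + 0
gcd = 1, so the inverse exists. Back-substitute:
1 = 17 − 8·2
1 = −8·104 + 49·17
1 = 49·329 − 155·104
1 = −155·1420 + 669·329
1 = 669·32989 − 15542·1420
1 = −15542·34409 + 16211·32989
So 32989·16211 ≡ 1 (mod 34409).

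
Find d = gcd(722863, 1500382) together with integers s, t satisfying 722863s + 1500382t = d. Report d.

Repeated division:
1500382 = 2·722863 + 54656
722863 = 13·54656 + 12335
54656 = 4·12335 + 5316
12335 = 2·5316 + 1703
5316 = 3·1703 + 207
1703 = 8·207 + 47
207 = 4·47 + 19
47 = 2·19 + 9
19 = 2·9 + 1
9 = 9·1 + 0
gcd(722863, 1500382) = 1.
Working backward:
1 = 19 − 2·9
1 = −2·47 + 5·19
1 = 5·207 − 22·47
1 = −22·1703 + 181·207
1 = 181·5316 − 565·1703
1 = −565·12335 + 1311·5316
1 = 1311·54656 − 5809·12335
1 = −5809·722863 + 76828·54656
1 = 76828·1500382 − 159465·722863
So 1 = (76828)·1500382 + (-159465)·722863.

1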